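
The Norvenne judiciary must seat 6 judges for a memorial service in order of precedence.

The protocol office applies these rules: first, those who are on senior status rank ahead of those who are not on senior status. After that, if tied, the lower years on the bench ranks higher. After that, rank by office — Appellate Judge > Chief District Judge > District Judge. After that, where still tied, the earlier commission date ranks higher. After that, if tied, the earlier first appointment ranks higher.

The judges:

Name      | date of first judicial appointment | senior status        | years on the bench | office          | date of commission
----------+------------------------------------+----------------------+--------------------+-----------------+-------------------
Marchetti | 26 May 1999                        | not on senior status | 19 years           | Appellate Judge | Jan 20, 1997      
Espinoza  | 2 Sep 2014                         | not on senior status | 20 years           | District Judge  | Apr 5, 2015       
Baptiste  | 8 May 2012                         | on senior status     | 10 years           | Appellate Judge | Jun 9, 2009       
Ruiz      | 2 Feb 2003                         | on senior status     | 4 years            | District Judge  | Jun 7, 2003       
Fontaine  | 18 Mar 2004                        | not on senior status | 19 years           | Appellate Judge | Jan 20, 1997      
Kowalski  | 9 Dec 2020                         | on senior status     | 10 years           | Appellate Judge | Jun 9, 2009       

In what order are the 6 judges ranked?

Ruiz, Baptiste, Kowalski, Marchetti, Fontaine, Espinoza

By the first rule: Ruiz, Baptiste and Kowalski (each on senior status); then Marchetti, Fontaine and Espinoza (each not on senior status).
Among Ruiz, Baptiste and Kowalski, by years on the bench (lower first): Ruiz (4 years) before Baptiste and Kowalski (10 years).
Baptiste and Kowalski are each Appellate Judge, so the next rule applies.
Baptiste and Kowalski both have date of commission Jun 9, 2009, so the next rule applies.
Among Baptiste and Kowalski, by date of first judicial appointment (earlier first): Baptiste (8 May 2012) before Kowalski (9 Dec 2020).
Among Marchetti, Fontaine and Espinoza, by years on the bench (lower first): Marchetti and Fontaine (19 years) before Espinoza (20 years).
Marchetti and Fontaine are each Appellate Judge, so the next rule applies.
Marchetti and Fontaine both have date of commission Jan 20, 1997, so the next rule applies.
Among Marchetti and Fontaine, by date of first judicial appointment (earlier first): Marchetti (26 May 1999) before Fontaine (18 Mar 2004).
Full order: Ruiz, Baptiste, Kowalski, Marchetti, Fontaine, Espinoza.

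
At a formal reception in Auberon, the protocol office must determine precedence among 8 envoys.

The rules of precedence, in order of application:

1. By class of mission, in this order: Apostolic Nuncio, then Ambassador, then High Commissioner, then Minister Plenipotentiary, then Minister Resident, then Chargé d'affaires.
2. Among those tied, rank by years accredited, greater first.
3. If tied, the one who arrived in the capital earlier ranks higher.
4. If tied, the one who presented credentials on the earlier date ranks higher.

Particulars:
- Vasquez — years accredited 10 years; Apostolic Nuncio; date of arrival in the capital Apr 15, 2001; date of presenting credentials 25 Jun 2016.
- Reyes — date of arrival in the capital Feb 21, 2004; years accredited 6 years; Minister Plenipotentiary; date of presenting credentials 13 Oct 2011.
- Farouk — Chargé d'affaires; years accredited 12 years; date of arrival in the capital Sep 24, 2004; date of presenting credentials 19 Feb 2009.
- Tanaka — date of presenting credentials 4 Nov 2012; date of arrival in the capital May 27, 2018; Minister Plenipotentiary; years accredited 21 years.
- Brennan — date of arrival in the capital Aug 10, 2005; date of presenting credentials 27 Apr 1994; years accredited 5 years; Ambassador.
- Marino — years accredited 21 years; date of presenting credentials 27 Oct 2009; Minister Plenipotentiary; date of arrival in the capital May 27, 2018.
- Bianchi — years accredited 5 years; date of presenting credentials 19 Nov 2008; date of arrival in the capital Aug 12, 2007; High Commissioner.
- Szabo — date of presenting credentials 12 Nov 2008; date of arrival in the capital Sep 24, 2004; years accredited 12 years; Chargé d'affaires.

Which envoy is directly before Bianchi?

By class of mission: Vasquez (Apostolic Nuncio); then Brennan (Ambassador); then Bianchi (High Commissioner); then Marino, Tanaka and Reyes (Minister Plenipotentiary); then Szabo and Farouk (Chargé d'affaires).
Among Marino, Tanaka and Reyes, by years accredited (higher first): Marino and Tanaka (21 years) before Reyes (6 years).
Marino and Tanaka both have date of arrival in the capital May 27, 2018, so the next rule applies.
Among Marino and Tanaka, by date of presenting credentials (earlier first): Marino (27 Oct 2009) before Tanaka (4 Nov 2012).
Szabo and Farouk both have years accredited 12 years, so the next rule applies.
Szabo and Farouk both have date of arrival in the capital Sep 24, 2004, so the next rule applies.
Among Szabo and Farouk, by date of presenting credentials (earlier first): Szabo (12 Nov 2008) before Farouk (19 Feb 2009).
Order: Vasquez, Brennan, Bianchi, Marino, Tanaka, Reyes, Szabo, Farouk.

Brennan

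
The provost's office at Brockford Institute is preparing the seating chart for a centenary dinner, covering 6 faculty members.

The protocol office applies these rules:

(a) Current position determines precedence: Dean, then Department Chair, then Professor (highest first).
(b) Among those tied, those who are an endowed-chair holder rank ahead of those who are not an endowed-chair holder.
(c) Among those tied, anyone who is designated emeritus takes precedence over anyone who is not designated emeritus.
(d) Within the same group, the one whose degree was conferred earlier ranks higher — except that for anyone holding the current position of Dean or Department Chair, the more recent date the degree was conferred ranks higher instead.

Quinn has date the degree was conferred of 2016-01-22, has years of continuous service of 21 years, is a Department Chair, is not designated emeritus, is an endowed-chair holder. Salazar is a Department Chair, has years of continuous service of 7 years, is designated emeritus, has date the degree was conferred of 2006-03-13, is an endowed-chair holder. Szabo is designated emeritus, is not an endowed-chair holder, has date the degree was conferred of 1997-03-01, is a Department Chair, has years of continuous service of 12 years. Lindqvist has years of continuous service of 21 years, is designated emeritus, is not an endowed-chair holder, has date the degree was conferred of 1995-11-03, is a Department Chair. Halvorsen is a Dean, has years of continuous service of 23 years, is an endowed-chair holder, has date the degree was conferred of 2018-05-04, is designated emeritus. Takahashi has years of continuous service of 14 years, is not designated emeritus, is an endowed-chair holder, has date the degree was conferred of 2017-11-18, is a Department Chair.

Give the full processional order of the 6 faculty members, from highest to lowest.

Halvorsen, Salazar, Takahashi, Quinn, Szabo, Lindqvist

By current position: Halvorsen (Dean); then Salazar, Takahashi, Quinn, Szabo and Lindqvist (Department Chair).
Among Salazar, Takahashi, Quinn, Szabo and Lindqvist, an endowed-chair holder before not an endowed-chair holder: Salazar, Takahashi and Quinn (an endowed-chair holder) before Szabo and Lindqvist (not an endowed-chair holder).
Among Salazar, Takahashi and Quinn, designated emeritus before not designated emeritus: Salazar (designated emeritus) before Takahashi and Quinn (not designated emeritus).
Among Takahashi and Quinn, by date the degree was conferred (later first) (reversed rule for this group): Takahashi (2017-11-18) before Quinn (2016-01-22).
Szabo and Lindqvist are each designated emeritus, so the next rule applies.
Among Szabo and Lindqvist, by date the degree was conferred (later first) (reversed rule for this group): Szabo (1997-03-01) before Lindqvist (1995-11-03).
Full order: Halvorsen, Salazar, Takahashi, Quinn, Szabo, Lindqvist.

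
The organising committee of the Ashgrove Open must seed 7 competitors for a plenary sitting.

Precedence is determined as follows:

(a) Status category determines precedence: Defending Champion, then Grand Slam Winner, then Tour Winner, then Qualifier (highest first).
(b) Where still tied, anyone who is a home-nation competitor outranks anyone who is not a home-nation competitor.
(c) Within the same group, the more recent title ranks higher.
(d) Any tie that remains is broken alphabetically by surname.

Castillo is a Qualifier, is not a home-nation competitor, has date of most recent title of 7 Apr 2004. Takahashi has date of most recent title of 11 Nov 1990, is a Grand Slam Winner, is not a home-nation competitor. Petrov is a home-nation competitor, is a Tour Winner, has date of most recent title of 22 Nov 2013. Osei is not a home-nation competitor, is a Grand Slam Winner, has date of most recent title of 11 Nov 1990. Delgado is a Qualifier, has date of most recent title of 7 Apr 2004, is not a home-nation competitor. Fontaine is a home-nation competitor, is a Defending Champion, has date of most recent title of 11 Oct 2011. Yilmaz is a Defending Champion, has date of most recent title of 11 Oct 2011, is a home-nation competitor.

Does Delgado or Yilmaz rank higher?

Yilmaz

By status category: Fontaine and Yilmaz (Defending Champion); then Osei and Takahashi (Grand Slam Winner); then Petrov (Tour Winner); then Castillo and Delgado (Qualifier).
Fontaine and Yilmaz are each a home-nation competitor, so the next rule applies.
Fontaine and Yilmaz both have date of most recent title 11 Oct 2011, so the next rule applies.
Among Fontaine and Yilmaz, alphabetically by surname: Fontaine before Yilmaz.
Osei and Takahashi are each not a home-nation competitor, so the next rule applies.
Osei and Takahashi both have date of most recent title 11 Nov 1990, so the next rule applies.
Among Osei and Takahashi, alphabetically by surname: Osei before Takahashi.
Castillo and Delgado are each not a home-nation competitor, so the next rule applies.
Castillo and Delgado both have date of most recent title 7 Apr 2004, so the next rule applies.
Among Castillo and Delgado, alphabetically by surname: Castillo before Delgado.
So Yilmaz takes precedence.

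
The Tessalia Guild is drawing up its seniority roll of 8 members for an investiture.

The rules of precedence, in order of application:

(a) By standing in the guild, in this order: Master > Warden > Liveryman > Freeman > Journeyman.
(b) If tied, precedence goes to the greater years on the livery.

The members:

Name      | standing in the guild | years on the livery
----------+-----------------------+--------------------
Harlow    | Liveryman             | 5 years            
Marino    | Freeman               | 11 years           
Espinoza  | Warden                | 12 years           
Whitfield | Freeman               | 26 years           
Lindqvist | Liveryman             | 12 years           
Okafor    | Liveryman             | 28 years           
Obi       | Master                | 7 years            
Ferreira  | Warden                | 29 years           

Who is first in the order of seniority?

Obi

By standing in the guild: Obi (Master); then Ferreira and Espinoza (Warden); then Okafor, Lindqvist and Harlow (Liveryman); then Whitfield and Marino (Freeman).
Among Ferreira and Espinoza, by years on the livery (higher first): Ferreira (29 years) before Espinoza (12 years).
Among Okafor, Lindqvist and Harlow, by years on the livery (higher first): Okafor (28 years) before Lindqvist (12 years) before Harlow (5 years).
Among Whitfield and Marino, by years on the livery (higher first): Whitfield (26 years) before Marino (11 years).
Order: Obi, Ferreira, Espinoza, Okafor, Lindqvist, Harlow, Whitfield, Marino.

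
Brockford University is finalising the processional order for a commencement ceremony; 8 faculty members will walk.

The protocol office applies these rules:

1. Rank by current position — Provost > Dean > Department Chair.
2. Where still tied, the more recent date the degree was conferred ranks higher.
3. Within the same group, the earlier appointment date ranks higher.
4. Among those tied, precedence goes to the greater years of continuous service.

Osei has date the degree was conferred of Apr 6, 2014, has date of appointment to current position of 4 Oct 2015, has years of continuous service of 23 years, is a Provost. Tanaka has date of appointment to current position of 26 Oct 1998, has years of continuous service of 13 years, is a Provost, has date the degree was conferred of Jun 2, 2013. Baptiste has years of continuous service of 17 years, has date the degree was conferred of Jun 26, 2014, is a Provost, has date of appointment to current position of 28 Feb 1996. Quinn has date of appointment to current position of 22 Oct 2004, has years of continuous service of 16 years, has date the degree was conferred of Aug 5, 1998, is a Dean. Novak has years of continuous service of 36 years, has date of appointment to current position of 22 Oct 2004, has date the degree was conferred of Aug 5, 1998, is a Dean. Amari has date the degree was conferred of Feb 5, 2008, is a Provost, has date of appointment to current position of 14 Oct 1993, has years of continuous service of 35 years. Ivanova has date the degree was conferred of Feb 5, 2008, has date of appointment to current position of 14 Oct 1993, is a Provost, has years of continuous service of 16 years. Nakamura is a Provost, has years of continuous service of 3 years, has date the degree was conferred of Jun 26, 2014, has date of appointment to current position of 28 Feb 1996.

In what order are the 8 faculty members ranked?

Baptiste, Nakamura, Osei, Tanaka, Amari, Ivanova, Novak, Quinn

By current position: Baptiste, Nakamura, Osei, Tanaka, Amari and Ivanova (Provost); then Novak and Quinn (Dean).
Among Baptiste, Nakamura, Osei, Tanaka, Amari and Ivanova, by date the degree was conferred (later first): Baptiste and Nakamura (Jun 26, 2014) before Osei (Apr 6, 2014) before Tanaka (Jun 2, 2013) before Amari and Ivanova (Feb 5, 2008).
Baptiste and Nakamura both have date of appointment to current position 28 Feb 1996, so the next rule applies.
Among Baptiste and Nakamura, by years of continuous service (higher first): Baptiste (17 years) before Nakamura (3 years).
Amari and Ivanova both have date of appointment to current position 14 Oct 1993, so the next rule applies.
Among Amari and Ivanova, by years of continuous service (higher first): Amari (35 years) before Ivanova (16 years).
Novak and Quinn both have date the degree was conferred Aug 5, 1998, so the next rule applies.
Novak and Quinn both have date of appointment to current position 22 Oct 2004, so the next rule applies.
Among Novak and Quinn, by years of continuous service (higher first): Novak (36 years) before Quinn (16 years).
Full order: Baptiste, Nakamura, Osei, Tanaka, Amari, Ivanova, Novak, Quinn.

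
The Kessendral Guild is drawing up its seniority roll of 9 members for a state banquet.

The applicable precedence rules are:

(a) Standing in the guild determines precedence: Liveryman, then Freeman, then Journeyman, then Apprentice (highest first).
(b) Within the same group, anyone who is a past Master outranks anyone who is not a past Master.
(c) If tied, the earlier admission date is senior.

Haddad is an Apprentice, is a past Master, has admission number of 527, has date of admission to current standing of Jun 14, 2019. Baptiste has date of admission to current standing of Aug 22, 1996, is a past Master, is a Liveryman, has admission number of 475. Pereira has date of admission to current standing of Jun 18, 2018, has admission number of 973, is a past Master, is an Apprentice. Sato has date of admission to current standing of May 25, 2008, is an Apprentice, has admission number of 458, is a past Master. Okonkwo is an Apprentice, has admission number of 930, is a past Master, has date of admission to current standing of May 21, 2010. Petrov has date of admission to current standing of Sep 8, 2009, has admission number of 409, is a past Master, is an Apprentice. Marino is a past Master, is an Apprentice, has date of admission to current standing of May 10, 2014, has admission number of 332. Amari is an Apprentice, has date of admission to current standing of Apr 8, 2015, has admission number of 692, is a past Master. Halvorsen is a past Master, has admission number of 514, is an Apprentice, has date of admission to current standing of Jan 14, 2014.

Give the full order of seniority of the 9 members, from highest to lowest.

Baptiste, Sato, Petrov, Okonkwo, Halvorsen, Marino, Amari, Pereira, Haddad

By standing in the guild: Baptiste (Liveryman); then Sato, Petrov, Okonkwo, Halvorsen, Marino, Amari, Pereira and Haddad (Apprentice).
Sato, Petrov, Okonkwo, Halvorsen, Marino, Amari, Pereira and Haddad are each a past Master, so the next rule applies.
Among Sato, Petrov, Okonkwo, Halvorsen, Marino, Amari, Pereira and Haddad, by date of admission to current standing (earlier first): Sato (May 25, 2008) before Petrov (Sep 8, 2009) before Okonkwo (May 21, 2010) before Halvorsen (Jan 14, 2014) before Marino (May 10, 2014) before Amari (Apr 8, 2015) before Pereira (Jun 18, 2018) before Haddad (Jun 14, 2019).
Full order: Baptiste, Sato, Petrov, Okonkwo, Halvorsen, Marino, Amari, Pereira, Haddad.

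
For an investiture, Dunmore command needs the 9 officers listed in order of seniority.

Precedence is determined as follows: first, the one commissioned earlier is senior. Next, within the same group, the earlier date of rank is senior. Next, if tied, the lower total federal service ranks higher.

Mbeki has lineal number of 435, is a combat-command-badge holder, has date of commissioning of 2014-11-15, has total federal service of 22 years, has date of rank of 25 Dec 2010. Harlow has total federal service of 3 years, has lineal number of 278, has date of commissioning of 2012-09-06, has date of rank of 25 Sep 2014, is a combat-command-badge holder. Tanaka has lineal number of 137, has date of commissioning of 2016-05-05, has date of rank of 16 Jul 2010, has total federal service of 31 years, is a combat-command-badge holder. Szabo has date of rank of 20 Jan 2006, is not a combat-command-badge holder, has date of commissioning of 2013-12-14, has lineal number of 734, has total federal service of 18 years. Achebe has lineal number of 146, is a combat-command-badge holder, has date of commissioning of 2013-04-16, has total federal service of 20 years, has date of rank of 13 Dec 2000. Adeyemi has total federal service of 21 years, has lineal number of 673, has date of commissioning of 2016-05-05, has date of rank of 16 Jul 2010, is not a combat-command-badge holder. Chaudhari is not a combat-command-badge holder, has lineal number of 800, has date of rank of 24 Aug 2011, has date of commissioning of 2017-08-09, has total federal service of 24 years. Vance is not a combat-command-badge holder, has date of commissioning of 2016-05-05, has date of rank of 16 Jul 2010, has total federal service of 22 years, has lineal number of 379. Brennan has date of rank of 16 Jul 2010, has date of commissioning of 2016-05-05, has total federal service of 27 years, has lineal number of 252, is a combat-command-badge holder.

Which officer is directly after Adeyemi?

By date of commissioning (earlier first): Harlow (2012-09-06); then Achebe (2013-04-16); then Szabo (2013-12-14); then Mbeki (2014-11-15); then Adeyemi, Vance, Brennan and Tanaka (each 2016-05-05); then Chaudhari (2017-08-09).
Adeyemi, Vance, Brennan and Tanaka all have date of rank 16 Jul 2010, so the next rule applies.
Among Adeyemi, Vance, Brennan and Tanaka, by total federal service (lower first): Adeyemi (21 years) before Vance (22 years) before Brennan (27 years) before Tanaka (31 years).
Order: Harlow, Achebe, Szabo, Mbeki, Adeyemi, Vance, Brennan, Tanaka, Chaudhari.

Vance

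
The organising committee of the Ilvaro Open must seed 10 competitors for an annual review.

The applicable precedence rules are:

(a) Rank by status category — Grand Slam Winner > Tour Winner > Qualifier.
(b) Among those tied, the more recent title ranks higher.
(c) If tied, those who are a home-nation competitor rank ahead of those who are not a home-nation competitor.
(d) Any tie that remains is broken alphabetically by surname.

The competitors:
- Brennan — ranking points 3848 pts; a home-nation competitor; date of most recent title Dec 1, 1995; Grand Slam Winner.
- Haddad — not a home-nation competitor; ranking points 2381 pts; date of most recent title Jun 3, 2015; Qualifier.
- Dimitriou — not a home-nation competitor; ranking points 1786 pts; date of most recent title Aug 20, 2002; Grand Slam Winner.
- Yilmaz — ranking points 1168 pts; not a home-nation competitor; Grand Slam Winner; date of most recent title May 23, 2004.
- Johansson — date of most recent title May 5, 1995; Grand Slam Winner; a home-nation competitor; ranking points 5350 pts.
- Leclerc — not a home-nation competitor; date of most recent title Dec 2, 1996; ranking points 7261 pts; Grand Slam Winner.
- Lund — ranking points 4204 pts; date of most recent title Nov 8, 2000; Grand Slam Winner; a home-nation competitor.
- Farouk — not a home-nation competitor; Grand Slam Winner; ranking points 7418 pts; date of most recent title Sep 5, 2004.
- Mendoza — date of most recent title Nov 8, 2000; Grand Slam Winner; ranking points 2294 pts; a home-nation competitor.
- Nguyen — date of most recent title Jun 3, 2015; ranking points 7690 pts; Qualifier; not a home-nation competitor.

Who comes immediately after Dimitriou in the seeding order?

By status category: Farouk, Yilmaz, Dimitriou, Lund, Mendoza, Leclerc, Brennan and Johansson (Grand Slam Winner); then Haddad and Nguyen (Qualifier).
Among Farouk, Yilmaz, Dimitriou, Lund, Mendoza, Leclerc, Brennan and Johansson, by date of most recent title (later first): Farouk (Sep 5, 2004) before Yilmaz (May 23, 2004) before Dimitriou (Aug 20, 2002) before Lund and Mendoza (Nov 8, 2000) before Leclerc (Dec 2, 1996) before Brennan (Dec 1, 1995) before Johansson (May 5, 1995).
Lund and Mendoza are each a home-nation competitor, so the next rule applies.
Among Lund and Mendoza, alphabetically by surname: Lund before Mendoza.
Haddad and Nguyen both have date of most recent title Jun 3, 2015, so the next rule applies.
Haddad and Nguyen are each not a home-nation competitor, so the next rule applies.
Among Haddad and Nguyen, alphabetically by surname: Haddad before Nguyen.
Order: Farouk, Yilmaz, Dimitriou, Lund, Mendoza, Leclerc, Brennan, Johansson, Haddad, Nguyen.

Lund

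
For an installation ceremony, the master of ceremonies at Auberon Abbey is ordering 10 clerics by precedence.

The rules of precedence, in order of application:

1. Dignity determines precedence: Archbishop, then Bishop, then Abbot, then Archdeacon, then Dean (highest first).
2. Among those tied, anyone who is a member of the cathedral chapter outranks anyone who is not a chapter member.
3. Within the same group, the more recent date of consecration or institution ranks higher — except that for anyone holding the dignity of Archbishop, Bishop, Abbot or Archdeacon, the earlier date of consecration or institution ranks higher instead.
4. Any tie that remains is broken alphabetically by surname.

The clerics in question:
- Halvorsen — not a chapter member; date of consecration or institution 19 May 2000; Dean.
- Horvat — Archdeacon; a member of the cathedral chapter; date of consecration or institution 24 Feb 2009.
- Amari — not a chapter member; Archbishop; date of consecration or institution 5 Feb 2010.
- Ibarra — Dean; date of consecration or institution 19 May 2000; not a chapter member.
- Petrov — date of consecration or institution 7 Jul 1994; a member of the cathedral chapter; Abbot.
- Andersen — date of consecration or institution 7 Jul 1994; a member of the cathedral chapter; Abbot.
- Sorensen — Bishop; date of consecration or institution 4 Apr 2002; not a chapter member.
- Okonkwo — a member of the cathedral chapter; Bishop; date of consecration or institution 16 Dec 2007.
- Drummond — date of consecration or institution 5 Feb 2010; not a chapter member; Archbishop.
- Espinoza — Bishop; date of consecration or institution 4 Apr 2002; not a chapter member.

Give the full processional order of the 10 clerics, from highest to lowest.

Amari, Drummond, Okonkwo, Espinoza, Sorensen, Andersen, Petrov, Horvat, Halvorsen, Ibarra

By dignity: Amari and Drummond (Archbishop); then Okonkwo, Espinoza and Sorensen (Bishop); then Andersen and Petrov (Abbot); then Horvat (Archdeacon); then Halvorsen and Ibarra (Dean).
Amari and Drummond are each not a chapter member, so the next rule applies.
Amari and Drummond both have date of consecration or institution 5 Feb 2010, so the next rule applies.
Among Amari and Drummond, alphabetically by surname: Amari before Drummond.
Among Okonkwo, Espinoza and Sorensen, a member of the cathedral chapter before not a chapter member: Okonkwo (a member of the cathedral chapter) before Espinoza and Sorensen (not a chapter member).
Espinoza and Sorensen both have date of consecration or institution 4 Apr 2002, so the next rule applies.
Among Espinoza and Sorensen, alphabetically by surname: Espinoza before Sorensen.
Andersen and Petrov are each a member of the cathedral chapter, so the next rule applies.
Andersen and Petrov both have date of consecration or institution 7 Jul 1994, so the next rule applies.
Among Andersen and Petrov, alphabetically by surname: Andersen before Petrov.
Halvorsen and Ibarra are each not a chapter member, so the next rule applies.
Halvorsen and Ibarra both have date of consecration or institution 19 May 2000, so the next rule applies.
Among Halvorsen and Ibarra, alphabetically by surname: Halvorsen before Ibarra.
Full order: Amari, Drummond, Okonkwo, Espinoza, Sorensen, Andersen, Petrov, Horvat, Halvorsen, Ibarra.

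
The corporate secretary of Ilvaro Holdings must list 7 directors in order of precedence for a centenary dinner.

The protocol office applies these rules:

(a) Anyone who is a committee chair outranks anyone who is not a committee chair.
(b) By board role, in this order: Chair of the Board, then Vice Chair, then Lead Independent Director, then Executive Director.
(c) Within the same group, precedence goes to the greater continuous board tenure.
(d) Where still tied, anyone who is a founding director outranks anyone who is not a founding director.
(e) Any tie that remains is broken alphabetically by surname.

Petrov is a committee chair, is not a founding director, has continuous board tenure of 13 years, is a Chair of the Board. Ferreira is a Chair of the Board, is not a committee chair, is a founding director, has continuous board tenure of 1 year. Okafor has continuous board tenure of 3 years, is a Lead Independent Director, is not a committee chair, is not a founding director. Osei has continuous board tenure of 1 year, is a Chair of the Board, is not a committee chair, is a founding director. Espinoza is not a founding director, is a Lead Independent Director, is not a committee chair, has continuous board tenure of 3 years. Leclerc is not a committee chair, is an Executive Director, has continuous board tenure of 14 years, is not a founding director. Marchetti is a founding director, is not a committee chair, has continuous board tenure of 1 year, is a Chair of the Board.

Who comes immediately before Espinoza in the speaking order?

Osei

By the first rule: Petrov (a committee chair); then Ferreira, Marchetti, Osei, Espinoza, Okafor and Leclerc (each not a committee chair).
Among Ferreira, Marchetti, Osei, Espinoza, Okafor and Leclerc, by board role: Ferreira, Marchetti and Osei (Chair of the Board) before Espinoza and Okafor (Lead Independent Director) before Leclerc (Executive Director).
Ferreira, Marchetti and Osei all have continuous board tenure 1 year, so the next rule applies.
Ferreira, Marchetti and Osei are each a founding director, so the next rule applies.
Among Ferreira, Marchetti and Osei, alphabetically by surname: Ferreira before Marchetti before Osei.
Espinoza and Okafor both have continuous board tenure 3 years, so the next rule applies.
Espinoza and Okafor are each not a founding director, so the next rule applies.
Among Espinoza and Okafor, alphabetically by surname: Espinoza before Okafor.
Order: Petrov, Ferreira, Marchetti, Osei, Espinoza, Okafor, Leclerc.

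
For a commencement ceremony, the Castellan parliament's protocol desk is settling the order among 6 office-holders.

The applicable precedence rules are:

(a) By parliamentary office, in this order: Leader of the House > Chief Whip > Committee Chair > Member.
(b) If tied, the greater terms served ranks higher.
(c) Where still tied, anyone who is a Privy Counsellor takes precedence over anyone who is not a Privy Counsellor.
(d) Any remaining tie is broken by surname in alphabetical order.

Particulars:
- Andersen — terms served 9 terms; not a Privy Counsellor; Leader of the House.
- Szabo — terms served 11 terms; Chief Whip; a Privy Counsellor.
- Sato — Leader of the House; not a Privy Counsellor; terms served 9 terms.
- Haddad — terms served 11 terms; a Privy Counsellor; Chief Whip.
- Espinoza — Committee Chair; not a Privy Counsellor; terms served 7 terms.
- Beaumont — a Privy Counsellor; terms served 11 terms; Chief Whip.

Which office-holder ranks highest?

Andersen

By parliamentary office: Andersen and Sato (Leader of the House); then Beaumont, Haddad and Szabo (Chief Whip); then Espinoza (Committee Chair).
Andersen and Sato both have terms served 9 terms, so the next rule applies.
Andersen and Sato are each not a Privy Counsellor, so the next rule applies.
Among Andersen and Sato, alphabetically by surname: Andersen before Sato.
Beaumont, Haddad and Szabo all have terms served 11 terms, so the next rule applies.
Beaumont, Haddad and Szabo are each a Privy Counsellor, so the next rule applies.
Among Beaumont, Haddad and Szabo, alphabetically by surname: Beaumont before Haddad before Szabo.
Order: Andersen, Sato, Beaumont, Haddad, Szabo, Espinoza.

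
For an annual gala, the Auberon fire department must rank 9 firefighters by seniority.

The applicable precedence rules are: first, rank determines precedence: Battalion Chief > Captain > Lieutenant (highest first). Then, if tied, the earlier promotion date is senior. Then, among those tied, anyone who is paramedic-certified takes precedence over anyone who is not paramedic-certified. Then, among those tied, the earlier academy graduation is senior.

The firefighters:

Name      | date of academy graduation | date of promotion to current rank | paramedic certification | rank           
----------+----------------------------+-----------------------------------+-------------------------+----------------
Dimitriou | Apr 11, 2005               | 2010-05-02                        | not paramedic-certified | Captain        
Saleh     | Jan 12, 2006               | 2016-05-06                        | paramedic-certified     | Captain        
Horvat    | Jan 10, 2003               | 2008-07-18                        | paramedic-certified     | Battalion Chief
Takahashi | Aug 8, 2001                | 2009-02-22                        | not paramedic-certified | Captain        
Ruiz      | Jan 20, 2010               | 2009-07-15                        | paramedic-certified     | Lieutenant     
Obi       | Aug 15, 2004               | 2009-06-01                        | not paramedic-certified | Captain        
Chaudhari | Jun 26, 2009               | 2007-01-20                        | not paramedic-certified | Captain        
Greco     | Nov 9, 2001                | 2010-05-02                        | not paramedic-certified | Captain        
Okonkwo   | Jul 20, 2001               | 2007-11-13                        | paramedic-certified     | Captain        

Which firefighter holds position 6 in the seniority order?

By rank: Horvat (Battalion Chief); then Chaudhari, Okonkwo, Takahashi, Obi, Greco, Dimitriou and Saleh (Captain); then Ruiz (Lieutenant).
Among Chaudhari, Okonkwo, Takahashi, Obi, Greco, Dimitriou and Saleh, by date of promotion to current rank (earlier first): Chaudhari (2007-01-20) before Okonkwo (2007-11-13) before Takahashi (2009-02-22) before Obi (2009-06-01) before Greco and Dimitriou (2010-05-02) before Saleh (2016-05-06).
Greco and Dimitriou are each not paramedic-certified, so the next rule applies.
Among Greco and Dimitriou, by date of academy graduation (earlier first): Greco (Nov 9, 2001) before Dimitriou (Apr 11, 2005).
Order: Horvat, Chaudhari, Okonkwo, Takahashi, Obi, Greco, Dimitriou, Saleh, Ruiz.

Greco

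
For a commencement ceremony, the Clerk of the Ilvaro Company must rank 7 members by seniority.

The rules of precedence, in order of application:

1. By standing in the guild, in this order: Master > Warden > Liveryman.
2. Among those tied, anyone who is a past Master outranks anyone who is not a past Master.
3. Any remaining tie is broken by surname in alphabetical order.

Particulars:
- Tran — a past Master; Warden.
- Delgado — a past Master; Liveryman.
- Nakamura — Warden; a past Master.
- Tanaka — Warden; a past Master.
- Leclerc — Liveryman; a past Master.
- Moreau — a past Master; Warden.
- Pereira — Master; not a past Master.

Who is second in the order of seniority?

Moreau

By standing in the guild: Pereira (Master); then Moreau, Nakamura, Tanaka and Tran (Warden); then Delgado and Leclerc (Liveryman).
Moreau, Nakamura, Tanaka and Tran are each a past Master, so the next rule applies.
Among Moreau, Nakamura, Tanaka and Tran, alphabetically by surname: Moreau before Nakamura before Tanaka before Tran.
Delgado and Leclerc are each a past Master, so the next rule applies.
Among Delgado and Leclerc, alphabetically by surname: Delgado before Leclerc.
Order: Pereira, Moreau, Nakamura, Tanaka, Tran, Delgado, Leclerc.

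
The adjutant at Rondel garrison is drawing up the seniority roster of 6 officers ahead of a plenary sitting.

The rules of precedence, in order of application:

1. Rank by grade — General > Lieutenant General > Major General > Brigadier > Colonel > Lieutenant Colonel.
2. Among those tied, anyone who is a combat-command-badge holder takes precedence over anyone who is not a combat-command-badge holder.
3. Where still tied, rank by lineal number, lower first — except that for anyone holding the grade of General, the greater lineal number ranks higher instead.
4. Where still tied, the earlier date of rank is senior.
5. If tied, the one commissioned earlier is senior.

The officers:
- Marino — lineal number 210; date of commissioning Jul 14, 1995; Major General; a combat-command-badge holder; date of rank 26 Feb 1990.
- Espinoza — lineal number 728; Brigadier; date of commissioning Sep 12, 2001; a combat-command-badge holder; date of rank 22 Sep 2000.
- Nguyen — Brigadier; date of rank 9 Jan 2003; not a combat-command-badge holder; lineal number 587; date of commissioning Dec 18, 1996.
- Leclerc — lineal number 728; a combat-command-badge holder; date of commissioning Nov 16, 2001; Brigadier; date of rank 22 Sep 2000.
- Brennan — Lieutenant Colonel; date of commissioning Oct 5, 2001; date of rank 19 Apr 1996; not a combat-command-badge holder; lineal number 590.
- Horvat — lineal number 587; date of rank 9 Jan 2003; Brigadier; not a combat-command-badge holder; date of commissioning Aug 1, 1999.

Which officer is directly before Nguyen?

Leclerc

By grade: Marino (Major General); then Espinoza, Leclerc, Nguyen and Horvat (Brigadier); then Brennan (Lieutenant Colonel).
Among Espinoza, Leclerc, Nguyen and Horvat, a combat-command-badge holder before not a combat-command-badge holder: Espinoza and Leclerc (a combat-command-badge holder) before Nguyen and Horvat (not a combat-command-badge holder).
Espinoza and Leclerc both have lineal number 728, so the next rule applies.
Espinoza and Leclerc both have date of rank 22 Sep 2000, so the next rule applies.
Among Espinoza and Leclerc, by date of commissioning (earlier first): Espinoza (Sep 12, 2001) before Leclerc (Nov 16, 2001).
Nguyen and Horvat both have lineal number 587, so the next rule applies.
Nguyen and Horvat both have date of rank 9 Jan 2003, so the next rule applies.
Among Nguyen and Horvat, by date of commissioning (earlier first): Nguyen (Dec 18, 1996) before Horvat (Aug 1, 1999).
Order: Marino, Espinoza, Leclerc, Nguyen, Horvat, Brennan.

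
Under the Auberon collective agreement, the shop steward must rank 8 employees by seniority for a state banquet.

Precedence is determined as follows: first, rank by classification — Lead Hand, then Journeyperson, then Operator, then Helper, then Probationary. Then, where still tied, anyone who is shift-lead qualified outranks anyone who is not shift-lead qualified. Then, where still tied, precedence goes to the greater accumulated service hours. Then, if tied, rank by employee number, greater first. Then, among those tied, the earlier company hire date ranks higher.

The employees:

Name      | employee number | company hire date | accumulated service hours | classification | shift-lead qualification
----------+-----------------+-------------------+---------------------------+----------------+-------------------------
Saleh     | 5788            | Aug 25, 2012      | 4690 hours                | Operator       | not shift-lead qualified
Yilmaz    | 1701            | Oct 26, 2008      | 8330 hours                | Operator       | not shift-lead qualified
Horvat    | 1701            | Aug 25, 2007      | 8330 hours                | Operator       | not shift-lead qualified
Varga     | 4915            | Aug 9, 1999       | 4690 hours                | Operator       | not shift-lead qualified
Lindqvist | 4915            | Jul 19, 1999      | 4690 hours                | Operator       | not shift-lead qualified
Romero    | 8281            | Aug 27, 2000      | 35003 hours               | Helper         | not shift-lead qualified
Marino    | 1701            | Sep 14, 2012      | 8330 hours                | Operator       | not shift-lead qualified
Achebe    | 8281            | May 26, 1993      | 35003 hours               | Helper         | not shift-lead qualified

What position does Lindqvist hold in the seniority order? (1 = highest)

5

By classification: Horvat, Yilmaz, Marino, Saleh, Lindqvist and Varga (Operator); then Achebe and Romero (Helper).
Horvat, Yilmaz, Marino, Saleh, Lindqvist and Varga are each not shift-lead qualified, so the next rule applies.
Among Horvat, Yilmaz, Marino, Saleh, Lindqvist and Varga, by accumulated service hours (higher first): Horvat, Yilmaz and Marino (8330 hours) before Saleh, Lindqvist and Varga (4690 hours).
Horvat, Yilmaz and Marino all have employee number 1701, so the next rule applies.
Among Horvat, Yilmaz and Marino, by company hire date (earlier first): Horvat (Aug 25, 2007) before Yilmaz (Oct 26, 2008) before Marino (Sep 14, 2012).
Among Saleh, Lindqvist and Varga, by employee number (higher first): Saleh (5788) before Lindqvist and Varga (4915).
Among Lindqvist and Varga, by company hire date (earlier first): Lindqvist (Jul 19, 1999) before Varga (Aug 9, 1999).
Achebe and Romero are each not shift-lead qualified, so the next rule applies.
Achebe and Romero both have accumulated service hours 35003 hours, so the next rule applies.
Achebe and Romero both have employee number 8281, so the next rule applies.
Among Achebe and Romero, by company hire date (earlier first): Achebe (May 26, 1993) before Romero (Aug 27, 2000).
Order: Horvat, Yilmaz, Marino, Saleh, Lindqvist, Varga, Achebe, Romero. So position 5.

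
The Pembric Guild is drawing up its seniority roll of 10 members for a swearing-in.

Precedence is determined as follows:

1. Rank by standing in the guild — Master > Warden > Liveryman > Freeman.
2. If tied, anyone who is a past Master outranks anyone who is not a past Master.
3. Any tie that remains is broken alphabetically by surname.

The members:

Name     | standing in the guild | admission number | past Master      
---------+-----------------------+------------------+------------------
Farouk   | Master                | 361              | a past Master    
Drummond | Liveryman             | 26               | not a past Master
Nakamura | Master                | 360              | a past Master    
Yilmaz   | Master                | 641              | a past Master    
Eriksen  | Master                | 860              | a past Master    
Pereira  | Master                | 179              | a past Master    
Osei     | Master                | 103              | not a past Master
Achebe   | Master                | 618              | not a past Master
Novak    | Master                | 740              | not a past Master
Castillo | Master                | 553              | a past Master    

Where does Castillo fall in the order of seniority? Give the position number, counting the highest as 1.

1

By standing in the guild: Castillo, Eriksen, Farouk, Nakamura, Pereira, Yilmaz, Achebe, Novak and Osei (Master); then Drummond (Liveryman).
Among Castillo, Eriksen, Farouk, Nakamura, Pereira, Yilmaz, Achebe, Novak and Osei, a past Master before not a past Master: Castillo, Eriksen, Farouk, Nakamura, Pereira and Yilmaz (a past Master) before Achebe, Novak and Osei (not a past Master).
Among Castillo, Eriksen, Farouk, Nakamura, Pereira and Yilmaz, alphabetically by surname: Castillo before Eriksen before Farouk before Nakamura before Pereira before Yilmaz.
Among Achebe, Novak and Osei, alphabetically by surname: Achebe before Novak before Osei.
Order: Castillo, Eriksen, Farouk, Nakamura, Pereira, Yilmaz, Achebe, Novak, Osei, Drummond. So position 1.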